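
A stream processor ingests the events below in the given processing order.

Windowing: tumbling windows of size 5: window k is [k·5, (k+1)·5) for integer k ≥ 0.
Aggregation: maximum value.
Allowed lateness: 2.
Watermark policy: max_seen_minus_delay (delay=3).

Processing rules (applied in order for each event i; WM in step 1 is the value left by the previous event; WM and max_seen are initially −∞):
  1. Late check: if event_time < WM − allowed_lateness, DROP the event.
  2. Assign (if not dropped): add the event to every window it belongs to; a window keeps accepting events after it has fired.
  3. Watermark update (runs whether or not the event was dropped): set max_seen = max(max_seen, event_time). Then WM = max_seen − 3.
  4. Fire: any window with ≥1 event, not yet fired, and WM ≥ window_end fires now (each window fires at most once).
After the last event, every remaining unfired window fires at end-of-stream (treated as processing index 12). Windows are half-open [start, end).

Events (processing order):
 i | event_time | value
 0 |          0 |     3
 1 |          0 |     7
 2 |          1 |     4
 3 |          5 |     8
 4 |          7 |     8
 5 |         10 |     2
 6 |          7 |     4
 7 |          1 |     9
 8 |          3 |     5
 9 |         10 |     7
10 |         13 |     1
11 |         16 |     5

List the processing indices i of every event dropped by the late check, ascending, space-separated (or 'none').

7 8

i=0 t=0 v=3: → [0,5); WM=-3
i=1 t=0 v=7: → [0,5); WM=-3
i=2 t=1 v=4: → [0,5); WM=-2
i=3 t=5 v=8: → [5,10); WM=2
i=4 t=7 v=8: → [5,10); WM=4
i=5 t=10 v=2: → [10,15); WM=7; [0,5) fires=7
i=6 t=7 v=4: → [5,10); WM=7
i=7 t=1 v=9: DROP (t<7-2); WM=7
i=8 t=3 v=5: DROP (t<7-2); WM=7
i=9 t=10 v=7: → [10,15); WM=7
i=10 t=13 v=1: → [10,15); WM=10; [5,10) fires=8
i=11 t=16 v=5: → [15,20); WM=13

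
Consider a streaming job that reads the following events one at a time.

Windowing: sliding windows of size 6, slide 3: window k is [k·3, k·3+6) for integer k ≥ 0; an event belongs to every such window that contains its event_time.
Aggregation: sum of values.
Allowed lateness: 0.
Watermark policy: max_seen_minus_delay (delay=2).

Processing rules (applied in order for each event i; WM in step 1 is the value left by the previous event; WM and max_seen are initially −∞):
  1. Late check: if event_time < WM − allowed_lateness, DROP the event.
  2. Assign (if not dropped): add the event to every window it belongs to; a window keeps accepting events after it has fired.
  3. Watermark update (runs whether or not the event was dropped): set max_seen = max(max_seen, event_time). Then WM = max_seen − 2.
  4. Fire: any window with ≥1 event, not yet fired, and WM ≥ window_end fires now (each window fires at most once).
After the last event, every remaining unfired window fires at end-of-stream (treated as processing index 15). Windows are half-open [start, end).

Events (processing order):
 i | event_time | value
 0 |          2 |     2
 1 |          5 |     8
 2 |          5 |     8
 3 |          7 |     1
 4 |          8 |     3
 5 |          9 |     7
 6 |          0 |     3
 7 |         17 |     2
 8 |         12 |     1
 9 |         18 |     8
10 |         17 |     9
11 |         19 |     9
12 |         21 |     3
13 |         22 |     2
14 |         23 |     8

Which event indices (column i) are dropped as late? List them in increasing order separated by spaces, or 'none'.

i=0 t=2 v=2: → [0,6); WM=0
i=1 t=5 v=8: → [3,9),[0,6); WM=3
i=2 t=5 v=8: → [3,9),[0,6); WM=3
i=3 t=7 v=1: → [6,12),[3,9); WM=5
i=4 t=8 v=3: → [6,12),[3,9); WM=6; [0,6) fires=18
i=5 t=9 v=7: → [9,15),[6,12); WM=7
i=6 t=0 v=3: DROP (t<7-0); WM=7
i=7 t=17 v=2: → [15,21),[12,18); WM=15; [3,9) fires=20 [6,12) fires=11 [9,15) fires=7
i=8 t=12 v=1: DROP (t<15-0); WM=15
i=9 t=18 v=8: → [18,24),[15,21); WM=16
i=10 t=17 v=9: → [15,21),[12,18); WM=16
i=11 t=19 v=9: → [18,24),[15,21); WM=17
i=12 t=21 v=3: → [21,27),[18,24); WM=19; [12,18) fires=11
i=13 t=22 v=2: → [21,27),[18,24); WM=20
i=14 t=23 v=8: → [21,27),[18,24); WM=21; [15,21) fires=28

6 8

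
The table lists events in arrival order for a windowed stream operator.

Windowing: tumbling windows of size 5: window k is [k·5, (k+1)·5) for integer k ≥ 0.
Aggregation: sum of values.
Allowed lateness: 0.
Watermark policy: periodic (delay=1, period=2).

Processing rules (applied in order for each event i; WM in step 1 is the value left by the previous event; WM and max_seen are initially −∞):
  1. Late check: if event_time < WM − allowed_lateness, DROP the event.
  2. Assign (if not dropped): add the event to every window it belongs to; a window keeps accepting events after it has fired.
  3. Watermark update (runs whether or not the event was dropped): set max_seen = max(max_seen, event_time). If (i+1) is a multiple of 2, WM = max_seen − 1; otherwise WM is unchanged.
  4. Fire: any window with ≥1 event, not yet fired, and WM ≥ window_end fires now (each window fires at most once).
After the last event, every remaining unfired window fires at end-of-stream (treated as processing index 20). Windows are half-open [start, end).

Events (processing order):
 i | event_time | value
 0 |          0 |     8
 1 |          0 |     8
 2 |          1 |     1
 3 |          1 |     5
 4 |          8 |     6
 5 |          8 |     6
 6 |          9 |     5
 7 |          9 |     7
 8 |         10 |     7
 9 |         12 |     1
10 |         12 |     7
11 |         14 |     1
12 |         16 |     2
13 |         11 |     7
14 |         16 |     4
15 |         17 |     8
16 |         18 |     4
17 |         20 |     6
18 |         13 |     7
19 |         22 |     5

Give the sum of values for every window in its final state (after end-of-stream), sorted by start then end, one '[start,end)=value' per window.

i=0 t=0 v=8: → [0,5); WM=−∞
i=1 t=0 v=8: → [0,5); WM=-1
i=2 t=1 v=1: → [0,5); WM=-1
i=3 t=1 v=5: → [0,5); WM=0
i=4 t=8 v=6: → [5,10); WM=0
i=5 t=8 v=6: → [5,10); WM=7; [0,5) fires=22
i=6 t=9 v=5: → [5,10); WM=7
i=7 t=9 v=7: → [5,10); WM=8
i=8 t=10 v=7: → [10,15); WM=8
i=9 t=12 v=1: → [10,15); WM=11; [5,10) fires=24
i=10 t=12 v=7: → [10,15); WM=11
i=11 t=14 v=1: → [10,15); WM=13
i=12 t=16 v=2: → [15,20); WM=13
i=13 t=11 v=7: DROP (t<13-0); WM=15; [10,15) fires=16
i=14 t=16 v=4: → [15,20); WM=15
i=15 t=17 v=8: → [15,20); WM=16
i=16 t=18 v=4: → [15,20); WM=16
i=17 t=20 v=6: → [20,25); WM=19
i=18 t=13 v=7: DROP (t<19-0); WM=19
i=19 t=22 v=5: → [20,25); WM=21; [15,20) fires=18

[0,5)=22 [5,10)=24 [10,15)=16 [15,20)=18 [20,25)=11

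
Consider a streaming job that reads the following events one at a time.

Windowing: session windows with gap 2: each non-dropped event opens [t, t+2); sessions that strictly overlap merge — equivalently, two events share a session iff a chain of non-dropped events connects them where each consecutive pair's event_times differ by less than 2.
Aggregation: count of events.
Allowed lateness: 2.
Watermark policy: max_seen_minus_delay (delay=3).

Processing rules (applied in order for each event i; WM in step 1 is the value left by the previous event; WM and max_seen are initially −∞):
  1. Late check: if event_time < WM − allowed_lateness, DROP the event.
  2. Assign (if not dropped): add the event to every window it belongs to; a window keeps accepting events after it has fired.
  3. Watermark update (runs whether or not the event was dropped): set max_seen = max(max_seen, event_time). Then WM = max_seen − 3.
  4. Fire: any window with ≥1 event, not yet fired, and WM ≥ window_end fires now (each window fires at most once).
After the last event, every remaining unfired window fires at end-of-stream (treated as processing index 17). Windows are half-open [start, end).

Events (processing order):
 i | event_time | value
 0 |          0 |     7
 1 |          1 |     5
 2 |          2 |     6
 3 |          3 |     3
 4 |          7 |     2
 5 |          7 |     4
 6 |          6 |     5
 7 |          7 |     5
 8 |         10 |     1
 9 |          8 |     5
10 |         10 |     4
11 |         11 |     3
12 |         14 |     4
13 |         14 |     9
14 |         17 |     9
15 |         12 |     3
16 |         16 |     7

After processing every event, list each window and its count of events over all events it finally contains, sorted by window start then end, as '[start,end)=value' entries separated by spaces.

[0,5)=4 [6,10)=5 [10,14)=4 [14,16)=2 [16,19)=2

i=0 t=0 v=7: → [0,2); WM=-3
i=1 t=1 v=5: → [0,3); WM=-2
i=2 t=2 v=6: → [0,4); WM=-1
i=3 t=3 v=3: → [0,5); WM=0
i=4 t=7 v=2: → [7,9); WM=4
i=5 t=7 v=4: → [7,9); WM=4
i=6 t=6 v=5: → [6,9); WM=4
i=7 t=7 v=5: → [6,9); WM=4
i=8 t=10 v=1: → [10,12); WM=7
i=9 t=8 v=5: → [6,10); WM=7
i=10 t=10 v=4: → [10,12); WM=7
i=11 t=11 v=3: → [10,13); WM=8
i=12 t=14 v=4: → [14,16); WM=11
i=13 t=14 v=9: → [14,16); WM=11
i=14 t=17 v=9: → [17,19); WM=14
i=15 t=12 v=3: → [10,14); WM=14
i=16 t=16 v=7: → [16,19); WM=14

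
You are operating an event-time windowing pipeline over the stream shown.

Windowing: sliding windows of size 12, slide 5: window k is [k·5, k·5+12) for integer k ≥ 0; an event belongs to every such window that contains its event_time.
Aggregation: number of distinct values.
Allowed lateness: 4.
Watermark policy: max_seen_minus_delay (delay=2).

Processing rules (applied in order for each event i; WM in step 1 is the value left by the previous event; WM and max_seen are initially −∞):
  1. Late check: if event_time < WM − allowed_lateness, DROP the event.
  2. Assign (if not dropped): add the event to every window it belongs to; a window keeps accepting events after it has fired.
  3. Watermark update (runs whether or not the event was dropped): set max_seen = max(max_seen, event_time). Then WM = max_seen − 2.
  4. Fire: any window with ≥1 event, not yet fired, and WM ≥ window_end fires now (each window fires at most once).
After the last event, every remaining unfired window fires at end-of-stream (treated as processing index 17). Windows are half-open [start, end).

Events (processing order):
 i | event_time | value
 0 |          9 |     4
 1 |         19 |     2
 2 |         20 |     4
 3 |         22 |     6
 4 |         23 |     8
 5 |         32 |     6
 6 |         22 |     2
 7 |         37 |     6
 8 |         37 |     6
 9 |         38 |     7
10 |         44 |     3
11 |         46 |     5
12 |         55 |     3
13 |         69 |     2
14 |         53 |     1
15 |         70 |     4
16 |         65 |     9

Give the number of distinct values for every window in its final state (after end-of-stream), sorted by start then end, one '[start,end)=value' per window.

[0,12)=1 [5,17)=1 [10,22)=2 [15,27)=4 [20,32)=3 [25,37)=1 [30,42)=2 [35,47)=4 [40,52)=2 [45,57)=2 [50,62)=1 [55,67)=2 [60,72)=3 [65,77)=3 [70,82)=1

i=0 t=9 v=4: → [5,17),[0,12); WM=7
i=1 t=19 v=2: → [15,27),[10,22); WM=17; [0,12) fires=1 [5,17) fires=1
i=2 t=20 v=4: → [20,32),[15,27),[10,22); WM=18
i=3 t=22 v=6: → [20,32),[15,27); WM=20
i=4 t=23 v=8: → [20,32),[15,27); WM=21
i=5 t=32 v=6: → [30,42),[25,37); WM=30; [10,22) fires=2 [15,27) fires=4
i=6 t=22 v=2: DROP (t<30-4); WM=30
i=7 t=37 v=6: → [35,47),[30,42); WM=35; [20,32) fires=3
i=8 t=37 v=6: → [35,47),[30,42); WM=35
i=9 t=38 v=7: → [35,47),[30,42); WM=36
i=10 t=44 v=3: → [40,52),[35,47); WM=42; [25,37) fires=1 [30,42) fires=2
i=11 t=46 v=5: → [45,57),[40,52),[35,47); WM=44
i=12 t=55 v=3: → [55,67),[50,62),[45,57); WM=53; [35,47) fires=4 [40,52) fires=2
i=13 t=69 v=2: → [65,77),[60,72); WM=67; [45,57) fires=2 [50,62) fires=1 [55,67) fires=1
i=14 t=53 v=1: DROP (t<67-4); WM=67
i=15 t=70 v=4: → [70,82),[65,77),[60,72); WM=68
i=16 t=65 v=9: → [65,77),[60,72),[55,67); WM=68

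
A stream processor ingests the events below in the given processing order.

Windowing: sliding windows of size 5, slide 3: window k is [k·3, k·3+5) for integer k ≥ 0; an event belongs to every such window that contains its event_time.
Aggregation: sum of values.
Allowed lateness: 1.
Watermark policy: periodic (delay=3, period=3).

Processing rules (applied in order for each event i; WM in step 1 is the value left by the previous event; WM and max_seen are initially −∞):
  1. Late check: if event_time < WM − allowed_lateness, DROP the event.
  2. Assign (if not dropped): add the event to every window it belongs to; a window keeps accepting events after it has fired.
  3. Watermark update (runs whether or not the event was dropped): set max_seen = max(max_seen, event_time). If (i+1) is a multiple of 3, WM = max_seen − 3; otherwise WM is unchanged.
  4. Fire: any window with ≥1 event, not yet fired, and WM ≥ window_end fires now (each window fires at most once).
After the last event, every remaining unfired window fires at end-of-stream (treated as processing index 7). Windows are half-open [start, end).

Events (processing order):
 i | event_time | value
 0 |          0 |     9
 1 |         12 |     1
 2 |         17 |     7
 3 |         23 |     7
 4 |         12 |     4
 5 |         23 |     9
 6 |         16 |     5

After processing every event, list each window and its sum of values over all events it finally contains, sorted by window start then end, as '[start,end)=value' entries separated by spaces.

i=0 t=0 v=9: → [0,5); WM=−∞
i=1 t=12 v=1: → [12,17),[9,14); WM=−∞
i=2 t=17 v=7: → [15,20); WM=14; [0,5) fires=9 [9,14) fires=1
i=3 t=23 v=7: → [21,26); WM=14
i=4 t=12 v=4: DROP (t<14-1); WM=14
i=5 t=23 v=9: → [21,26); WM=20; [12,17) fires=1 [15,20) fires=7
i=6 t=16 v=5: DROP (t<20-1); WM=20

[0,5)=9 [9,14)=1 [12,17)=1 [15,20)=7 [21,26)=16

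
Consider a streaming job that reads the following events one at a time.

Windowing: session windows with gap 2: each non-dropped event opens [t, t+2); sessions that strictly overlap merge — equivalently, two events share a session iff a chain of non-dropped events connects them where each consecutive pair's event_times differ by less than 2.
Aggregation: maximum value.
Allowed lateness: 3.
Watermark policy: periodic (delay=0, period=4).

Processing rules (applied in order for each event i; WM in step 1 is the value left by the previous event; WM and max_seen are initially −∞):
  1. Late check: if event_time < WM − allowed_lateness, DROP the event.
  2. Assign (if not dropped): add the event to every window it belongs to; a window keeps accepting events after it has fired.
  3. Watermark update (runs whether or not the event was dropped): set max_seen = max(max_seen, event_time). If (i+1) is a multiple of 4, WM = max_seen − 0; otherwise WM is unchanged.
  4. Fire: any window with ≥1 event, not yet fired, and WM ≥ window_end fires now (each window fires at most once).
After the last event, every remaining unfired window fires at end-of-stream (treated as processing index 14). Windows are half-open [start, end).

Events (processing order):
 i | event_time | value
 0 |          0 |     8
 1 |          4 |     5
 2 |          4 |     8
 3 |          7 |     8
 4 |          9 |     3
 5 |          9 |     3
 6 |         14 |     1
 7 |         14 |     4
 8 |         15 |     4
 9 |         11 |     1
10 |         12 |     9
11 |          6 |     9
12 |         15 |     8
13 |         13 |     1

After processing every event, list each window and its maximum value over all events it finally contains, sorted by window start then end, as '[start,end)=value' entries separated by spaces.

i=0 t=0 v=8: → [0,2); WM=−∞
i=1 t=4 v=5: → [4,6); WM=−∞
i=2 t=4 v=8: → [4,6); WM=−∞
i=3 t=7 v=8: → [7,9); WM=7
i=4 t=9 v=3: → [9,11); WM=7
i=5 t=9 v=3: → [9,11); WM=7
i=6 t=14 v=1: → [14,16); WM=7
i=7 t=14 v=4: → [14,16); WM=14
i=8 t=15 v=4: → [14,17); WM=14
i=9 t=11 v=1: → [11,13); WM=14
i=10 t=12 v=9: → [11,14); WM=14
i=11 t=6 v=9: DROP (t<14-3); WM=15
i=12 t=15 v=8: → [14,17); WM=15
i=13 t=13 v=1: → [11,17); WM=15

[0,2)=8 [4,6)=8 [7,9)=8 [9,11)=3 [11,17)=9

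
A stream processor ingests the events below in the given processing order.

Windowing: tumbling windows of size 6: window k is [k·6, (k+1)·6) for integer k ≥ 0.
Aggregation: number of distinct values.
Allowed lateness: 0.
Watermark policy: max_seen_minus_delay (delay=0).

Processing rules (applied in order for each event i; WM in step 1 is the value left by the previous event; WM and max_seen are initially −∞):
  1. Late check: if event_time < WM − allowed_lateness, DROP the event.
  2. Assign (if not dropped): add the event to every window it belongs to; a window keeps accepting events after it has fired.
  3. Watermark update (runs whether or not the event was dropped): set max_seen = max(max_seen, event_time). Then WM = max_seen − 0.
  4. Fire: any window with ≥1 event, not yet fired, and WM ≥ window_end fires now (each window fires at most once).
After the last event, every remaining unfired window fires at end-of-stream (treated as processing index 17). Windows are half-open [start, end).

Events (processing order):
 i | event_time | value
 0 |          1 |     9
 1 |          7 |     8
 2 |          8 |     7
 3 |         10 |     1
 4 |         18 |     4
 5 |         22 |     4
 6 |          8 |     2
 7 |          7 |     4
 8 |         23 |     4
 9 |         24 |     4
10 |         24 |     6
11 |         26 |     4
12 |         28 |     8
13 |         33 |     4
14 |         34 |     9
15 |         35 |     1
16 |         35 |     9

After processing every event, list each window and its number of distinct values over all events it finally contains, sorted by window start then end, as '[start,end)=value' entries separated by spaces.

i=0 t=1 v=9: → [0,6); WM=1
i=1 t=7 v=8: → [6,12); WM=7; [0,6) fires=1
i=2 t=8 v=7: → [6,12); WM=8
i=3 t=10 v=1: → [6,12); WM=10
i=4 t=18 v=4: → [18,24); WM=18; [6,12) fires=3
i=5 t=22 v=4: → [18,24); WM=22
i=6 t=8 v=2: DROP (t<22-0); WM=22
i=7 t=7 v=4: DROP (t<22-0); WM=22
i=8 t=23 v=4: → [18,24); WM=23
i=9 t=24 v=4: → [24,30); WM=24; [18,24) fires=1
i=10 t=24 v=6: → [24,30); WM=24
i=11 t=26 v=4: → [24,30); WM=26
i=12 t=28 v=8: → [24,30); WM=28
i=13 t=33 v=4: → [30,36); WM=33; [24,30) fires=3
i=14 t=34 v=9: → [30,36); WM=34
i=15 t=35 v=1: → [30,36); WM=35
i=16 t=35 v=9: → [30,36); WM=35

[0,6)=1 [6,12)=3 [18,24)=1 [24,30)=3 [30,36)=3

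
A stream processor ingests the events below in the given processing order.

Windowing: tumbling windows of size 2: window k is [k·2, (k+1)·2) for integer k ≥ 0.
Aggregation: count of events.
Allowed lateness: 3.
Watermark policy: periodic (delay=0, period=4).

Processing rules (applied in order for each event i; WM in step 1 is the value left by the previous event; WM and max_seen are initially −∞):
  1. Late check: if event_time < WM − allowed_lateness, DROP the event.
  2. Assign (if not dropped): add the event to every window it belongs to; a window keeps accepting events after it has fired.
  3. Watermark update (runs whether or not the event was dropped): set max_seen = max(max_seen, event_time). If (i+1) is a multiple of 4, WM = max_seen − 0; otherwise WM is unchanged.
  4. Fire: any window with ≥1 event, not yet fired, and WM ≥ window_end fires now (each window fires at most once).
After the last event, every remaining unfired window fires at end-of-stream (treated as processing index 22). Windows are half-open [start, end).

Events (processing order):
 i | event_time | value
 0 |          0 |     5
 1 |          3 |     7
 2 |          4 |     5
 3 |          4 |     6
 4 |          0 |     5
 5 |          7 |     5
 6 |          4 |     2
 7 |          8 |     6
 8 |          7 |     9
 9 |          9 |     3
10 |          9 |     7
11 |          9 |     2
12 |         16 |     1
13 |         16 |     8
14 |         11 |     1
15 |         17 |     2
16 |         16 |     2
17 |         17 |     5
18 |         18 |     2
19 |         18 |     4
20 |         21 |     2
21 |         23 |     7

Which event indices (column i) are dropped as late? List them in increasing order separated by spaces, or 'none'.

i=0 t=0 v=5: → [0,2); WM=−∞
i=1 t=3 v=7: → [2,4); WM=−∞
i=2 t=4 v=5: → [4,6); WM=−∞
i=3 t=4 v=6: → [4,6); WM=4; [0,2) fires=1 [2,4) fires=1
i=4 t=0 v=5: DROP (t<4-3); WM=4
i=5 t=7 v=5: → [6,8); WM=4
i=6 t=4 v=2: → [4,6); WM=4
i=7 t=8 v=6: → [8,10); WM=8; [4,6) fires=3 [6,8) fires=1
i=8 t=7 v=9: → [6,8); WM=8
i=9 t=9 v=3: → [8,10); WM=8
i=10 t=9 v=7: → [8,10); WM=8
i=11 t=9 v=2: → [8,10); WM=9
i=12 t=16 v=1: → [16,18); WM=9
i=13 t=16 v=8: → [16,18); WM=9
i=14 t=11 v=1: → [10,12); WM=9
i=15 t=17 v=2: → [16,18); WM=17; [8,10) fires=4 [10,12) fires=1
i=16 t=16 v=2: → [16,18); WM=17
i=17 t=17 v=5: → [16,18); WM=17
i=18 t=18 v=2: → [18,20); WM=17
i=19 t=18 v=4: → [18,20); WM=18; [16,18) fires=5
i=20 t=21 v=2: → [20,22); WM=18
i=21 t=23 v=7: → [22,24); WM=18

4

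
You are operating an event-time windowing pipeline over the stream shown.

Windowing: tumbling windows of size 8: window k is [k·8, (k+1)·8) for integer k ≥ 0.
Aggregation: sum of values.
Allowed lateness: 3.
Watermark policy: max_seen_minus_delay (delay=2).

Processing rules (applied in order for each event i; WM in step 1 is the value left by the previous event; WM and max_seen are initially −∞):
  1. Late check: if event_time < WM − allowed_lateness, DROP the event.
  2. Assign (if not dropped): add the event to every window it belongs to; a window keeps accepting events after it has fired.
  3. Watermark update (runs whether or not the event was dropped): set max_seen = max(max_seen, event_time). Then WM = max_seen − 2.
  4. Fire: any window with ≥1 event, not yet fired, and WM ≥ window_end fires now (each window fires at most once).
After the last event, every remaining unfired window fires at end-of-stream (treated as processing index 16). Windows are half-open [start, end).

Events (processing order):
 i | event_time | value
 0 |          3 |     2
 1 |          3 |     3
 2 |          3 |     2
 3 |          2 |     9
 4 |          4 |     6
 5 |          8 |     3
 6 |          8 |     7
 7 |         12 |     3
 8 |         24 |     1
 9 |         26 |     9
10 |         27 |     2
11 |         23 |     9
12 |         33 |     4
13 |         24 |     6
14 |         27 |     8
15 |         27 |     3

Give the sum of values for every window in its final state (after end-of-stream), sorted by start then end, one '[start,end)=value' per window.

i=0 t=3 v=2: → [0,8); WM=1
i=1 t=3 v=3: → [0,8); WM=1
i=2 t=3 v=2: → [0,8); WM=1
i=3 t=2 v=9: → [0,8); WM=1
i=4 t=4 v=6: → [0,8); WM=2
i=5 t=8 v=3: → [8,16); WM=6
i=6 t=8 v=7: → [8,16); WM=6
i=7 t=12 v=3: → [8,16); WM=10; [0,8) fires=22
i=8 t=24 v=1: → [24,32); WM=22; [8,16) fires=13
i=9 t=26 v=9: → [24,32); WM=24
i=10 t=27 v=2: → [24,32); WM=25
i=11 t=23 v=9: → [16,24); WM=25; [16,24) fires=9
i=12 t=33 v=4: → [32,40); WM=31
i=13 t=24 v=6: DROP (t<31-3); WM=31
i=14 t=27 v=8: DROP (t<31-3); WM=31
i=15 t=27 v=3: DROP (t<31-3); WM=31

[0,8)=22 [8,16)=13 [16,24)=9 [24,32)=12 [32,40)=4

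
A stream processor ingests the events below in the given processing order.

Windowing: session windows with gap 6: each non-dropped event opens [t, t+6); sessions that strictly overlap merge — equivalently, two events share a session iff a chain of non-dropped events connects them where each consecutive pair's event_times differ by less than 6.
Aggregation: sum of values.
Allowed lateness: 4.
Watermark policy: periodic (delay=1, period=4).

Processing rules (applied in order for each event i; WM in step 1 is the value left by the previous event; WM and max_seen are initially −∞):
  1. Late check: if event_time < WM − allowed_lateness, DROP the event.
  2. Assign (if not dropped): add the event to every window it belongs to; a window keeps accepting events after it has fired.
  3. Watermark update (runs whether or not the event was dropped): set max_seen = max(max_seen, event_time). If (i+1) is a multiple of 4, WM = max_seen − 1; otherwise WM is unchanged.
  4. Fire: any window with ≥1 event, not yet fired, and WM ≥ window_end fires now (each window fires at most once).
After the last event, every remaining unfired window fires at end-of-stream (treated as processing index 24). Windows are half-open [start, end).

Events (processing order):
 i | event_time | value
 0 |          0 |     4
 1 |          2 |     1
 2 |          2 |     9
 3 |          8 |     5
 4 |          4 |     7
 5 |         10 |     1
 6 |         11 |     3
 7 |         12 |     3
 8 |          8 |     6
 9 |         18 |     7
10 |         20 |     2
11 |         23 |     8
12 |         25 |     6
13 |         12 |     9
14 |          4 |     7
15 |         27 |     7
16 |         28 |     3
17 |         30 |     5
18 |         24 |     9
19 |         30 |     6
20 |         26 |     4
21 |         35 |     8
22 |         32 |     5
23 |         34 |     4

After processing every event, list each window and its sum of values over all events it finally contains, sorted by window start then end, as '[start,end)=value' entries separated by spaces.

i=0 t=0 v=4: → [0,6); WM=−∞
i=1 t=2 v=1: → [0,8); WM=−∞
i=2 t=2 v=9: → [0,8); WM=−∞
i=3 t=8 v=5: → [8,14); WM=7
i=4 t=4 v=7: → [0,14); WM=7
i=5 t=10 v=1: → [0,16); WM=7
i=6 t=11 v=3: → [0,17); WM=7
i=7 t=12 v=3: → [0,18); WM=11
i=8 t=8 v=6: → [0,18); WM=11
i=9 t=18 v=7: → [18,24); WM=11
i=10 t=20 v=2: → [18,26); WM=11
i=11 t=23 v=8: → [18,29); WM=22
i=12 t=25 v=6: → [18,31); WM=22
i=13 t=12 v=9: DROP (t<22-4); WM=22
i=14 t=4 v=7: DROP (t<22-4); WM=22
i=15 t=27 v=7: → [18,33); WM=26
i=16 t=28 v=3: → [18,34); WM=26
i=17 t=30 v=5: → [18,36); WM=26
i=18 t=24 v=9: → [18,36); WM=26
i=19 t=30 v=6: → [18,36); WM=29
i=20 t=26 v=4: → [18,36); WM=29
i=21 t=35 v=8: → [18,41); WM=29
i=22 t=32 v=5: → [18,41); WM=29
i=23 t=34 v=4: → [18,41); WM=34

[0,18)=39 [18,41)=74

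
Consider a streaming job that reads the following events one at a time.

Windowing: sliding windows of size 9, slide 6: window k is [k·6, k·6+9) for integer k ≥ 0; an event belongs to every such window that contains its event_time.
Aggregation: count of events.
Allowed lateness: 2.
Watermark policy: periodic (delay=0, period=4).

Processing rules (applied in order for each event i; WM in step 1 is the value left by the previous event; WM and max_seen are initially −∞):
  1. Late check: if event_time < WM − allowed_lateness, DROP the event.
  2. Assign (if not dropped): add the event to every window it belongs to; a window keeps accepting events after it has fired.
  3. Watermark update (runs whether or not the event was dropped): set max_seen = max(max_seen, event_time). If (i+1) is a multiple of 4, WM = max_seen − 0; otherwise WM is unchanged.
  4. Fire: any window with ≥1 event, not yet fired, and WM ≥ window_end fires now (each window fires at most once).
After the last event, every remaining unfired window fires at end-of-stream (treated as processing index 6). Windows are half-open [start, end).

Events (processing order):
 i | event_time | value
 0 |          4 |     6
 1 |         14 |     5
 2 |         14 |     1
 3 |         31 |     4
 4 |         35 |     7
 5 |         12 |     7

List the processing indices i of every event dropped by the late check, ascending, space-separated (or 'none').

i=0 t=4 v=6: → [0,9); WM=−∞
i=1 t=14 v=5: → [12,21),[6,15); WM=−∞
i=2 t=14 v=1: → [12,21),[6,15); WM=−∞
i=3 t=31 v=4: → [30,39),[24,33); WM=31; [0,9) fires=1 [6,15) fires=2 [12,21) fires=2
i=4 t=35 v=7: → [30,39); WM=31
i=5 t=12 v=7: DROP (t<31-2); WM=31

5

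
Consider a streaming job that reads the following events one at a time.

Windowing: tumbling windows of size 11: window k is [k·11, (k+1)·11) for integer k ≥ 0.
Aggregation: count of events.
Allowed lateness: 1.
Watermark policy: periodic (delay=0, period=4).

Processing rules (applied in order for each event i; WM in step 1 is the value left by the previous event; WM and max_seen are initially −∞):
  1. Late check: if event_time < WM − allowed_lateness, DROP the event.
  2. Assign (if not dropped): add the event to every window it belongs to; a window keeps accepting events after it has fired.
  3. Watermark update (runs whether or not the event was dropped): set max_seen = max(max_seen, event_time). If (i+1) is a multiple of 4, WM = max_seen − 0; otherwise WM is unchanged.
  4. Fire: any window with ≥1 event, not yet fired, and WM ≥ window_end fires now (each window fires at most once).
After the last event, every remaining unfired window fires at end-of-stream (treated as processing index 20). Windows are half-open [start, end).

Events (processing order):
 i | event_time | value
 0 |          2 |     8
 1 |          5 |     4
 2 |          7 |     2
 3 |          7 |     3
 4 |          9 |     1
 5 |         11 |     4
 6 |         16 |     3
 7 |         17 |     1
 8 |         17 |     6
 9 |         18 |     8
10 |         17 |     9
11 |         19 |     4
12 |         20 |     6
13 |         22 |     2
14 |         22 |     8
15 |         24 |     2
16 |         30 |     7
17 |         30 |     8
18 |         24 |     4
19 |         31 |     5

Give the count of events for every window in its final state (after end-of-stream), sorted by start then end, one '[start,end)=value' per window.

[0,11)=5 [11,22)=8 [22,33)=7

i=0 t=2 v=8: → [0,11); WM=−∞
i=1 t=5 v=4: → [0,11); WM=−∞
i=2 t=7 v=2: → [0,11); WM=−∞
i=3 t=7 v=3: → [0,11); WM=7
i=4 t=9 v=1: → [0,11); WM=7
i=5 t=11 v=4: → [11,22); WM=7
i=6 t=16 v=3: → [11,22); WM=7
i=7 t=17 v=1: → [11,22); WM=17; [0,11) fires=5
i=8 t=17 v=6: → [11,22); WM=17
i=9 t=18 v=8: → [11,22); WM=17
i=10 t=17 v=9: → [11,22); WM=17
i=11 t=19 v=4: → [11,22); WM=19
i=12 t=20 v=6: → [11,22); WM=19
i=13 t=22 v=2: → [22,33); WM=19
i=14 t=22 v=8: → [22,33); WM=19
i=15 t=24 v=2: → [22,33); WM=24; [11,22) fires=8
i=16 t=30 v=7: → [22,33); WM=24
i=17 t=30 v=8: → [22,33); WM=24
i=18 t=24 v=4: → [22,33); WM=24
i=19 t=31 v=5: → [22,33); WM=31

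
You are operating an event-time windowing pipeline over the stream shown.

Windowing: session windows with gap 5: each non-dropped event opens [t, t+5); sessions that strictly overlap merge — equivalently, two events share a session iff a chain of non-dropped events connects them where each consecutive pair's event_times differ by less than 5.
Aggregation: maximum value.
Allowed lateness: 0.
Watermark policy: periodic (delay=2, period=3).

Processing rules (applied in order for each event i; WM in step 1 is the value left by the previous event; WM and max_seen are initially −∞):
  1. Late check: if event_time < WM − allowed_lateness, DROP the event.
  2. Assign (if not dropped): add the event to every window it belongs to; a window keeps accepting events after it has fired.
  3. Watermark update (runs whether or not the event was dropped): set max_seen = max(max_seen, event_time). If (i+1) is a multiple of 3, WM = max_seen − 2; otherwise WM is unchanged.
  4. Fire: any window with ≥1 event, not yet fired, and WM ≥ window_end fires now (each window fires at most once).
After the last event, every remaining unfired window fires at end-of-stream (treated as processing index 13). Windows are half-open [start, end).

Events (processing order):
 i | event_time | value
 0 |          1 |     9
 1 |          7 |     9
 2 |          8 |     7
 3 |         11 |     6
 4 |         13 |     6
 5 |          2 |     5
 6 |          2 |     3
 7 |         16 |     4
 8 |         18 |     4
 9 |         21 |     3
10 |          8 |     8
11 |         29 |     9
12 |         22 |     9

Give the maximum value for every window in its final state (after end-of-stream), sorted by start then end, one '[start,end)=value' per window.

i=0 t=1 v=9: → [1,6); WM=−∞
i=1 t=7 v=9: → [7,12); WM=−∞
i=2 t=8 v=7: → [7,13); WM=6
i=3 t=11 v=6: → [7,16); WM=6
i=4 t=13 v=6: → [7,18); WM=6
i=5 t=2 v=5: DROP (t<6-0); WM=11
i=6 t=2 v=3: DROP (t<11-0); WM=11
i=7 t=16 v=4: → [7,21); WM=11
i=8 t=18 v=4: → [7,23); WM=16
i=9 t=21 v=3: → [7,26); WM=16
i=10 t=8 v=8: DROP (t<16-0); WM=16
i=11 t=29 v=9: → [29,34); WM=27
i=12 t=22 v=9: DROP (t<27-0); WM=27

[1,6)=9 [7,26)=9 [29,34)=9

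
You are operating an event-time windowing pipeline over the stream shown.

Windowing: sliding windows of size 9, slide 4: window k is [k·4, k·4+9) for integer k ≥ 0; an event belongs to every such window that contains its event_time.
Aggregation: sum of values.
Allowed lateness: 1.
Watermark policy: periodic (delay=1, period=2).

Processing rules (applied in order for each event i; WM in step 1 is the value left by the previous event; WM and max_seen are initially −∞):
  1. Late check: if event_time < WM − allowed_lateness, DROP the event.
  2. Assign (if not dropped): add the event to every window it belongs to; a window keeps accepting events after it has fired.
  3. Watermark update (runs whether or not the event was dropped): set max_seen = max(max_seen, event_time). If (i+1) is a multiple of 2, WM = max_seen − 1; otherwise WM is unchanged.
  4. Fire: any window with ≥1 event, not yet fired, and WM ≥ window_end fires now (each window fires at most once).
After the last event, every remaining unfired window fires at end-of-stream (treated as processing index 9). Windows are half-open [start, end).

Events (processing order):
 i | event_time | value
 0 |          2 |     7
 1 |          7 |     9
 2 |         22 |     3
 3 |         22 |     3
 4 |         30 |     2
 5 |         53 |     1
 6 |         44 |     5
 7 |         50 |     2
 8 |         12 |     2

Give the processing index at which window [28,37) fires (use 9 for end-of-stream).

i=0 t=2 v=7: → [0,9); WM=−∞
i=1 t=7 v=9: → [4,13),[0,9); WM=6
i=2 t=22 v=3: → [20,29),[16,25); WM=6
i=3 t=22 v=3: → [20,29),[16,25); WM=21; [0,9) fires=16 [4,13) fires=9
i=4 t=30 v=2: → [28,37),[24,33); WM=21
i=5 t=53 v=1: → [52,61),[48,57); WM=52; [16,25) fires=6 [20,29) fires=6 [24,33) fires=2 [28,37) fires=2
i=6 t=44 v=5: DROP (t<52-1); WM=52
i=7 t=50 v=2: DROP (t<52-1); WM=52
i=8 t=12 v=2: DROP (t<52-1); WM=52

5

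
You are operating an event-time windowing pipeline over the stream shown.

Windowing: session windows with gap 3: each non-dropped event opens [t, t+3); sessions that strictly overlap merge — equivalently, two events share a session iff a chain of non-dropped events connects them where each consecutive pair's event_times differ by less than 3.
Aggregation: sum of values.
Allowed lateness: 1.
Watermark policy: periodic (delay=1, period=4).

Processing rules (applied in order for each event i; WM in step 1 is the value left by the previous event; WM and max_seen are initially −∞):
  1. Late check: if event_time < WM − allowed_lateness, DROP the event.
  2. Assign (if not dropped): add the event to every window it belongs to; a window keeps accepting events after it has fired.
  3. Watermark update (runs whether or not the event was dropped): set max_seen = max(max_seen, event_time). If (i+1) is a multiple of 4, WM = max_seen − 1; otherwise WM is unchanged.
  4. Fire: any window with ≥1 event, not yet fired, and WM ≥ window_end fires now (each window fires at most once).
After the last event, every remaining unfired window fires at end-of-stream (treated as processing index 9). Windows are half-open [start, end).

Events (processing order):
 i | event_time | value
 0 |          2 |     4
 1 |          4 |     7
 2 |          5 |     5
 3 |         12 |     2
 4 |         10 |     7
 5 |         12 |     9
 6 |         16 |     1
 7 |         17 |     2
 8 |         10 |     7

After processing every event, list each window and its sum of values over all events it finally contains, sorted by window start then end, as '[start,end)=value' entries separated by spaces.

i=0 t=2 v=4: → [2,5); WM=−∞
i=1 t=4 v=7: → [2,7); WM=−∞
i=2 t=5 v=5: → [2,8); WM=−∞
i=3 t=12 v=2: → [12,15); WM=11
i=4 t=10 v=7: → [10,15); WM=11
i=5 t=12 v=9: → [10,15); WM=11
i=6 t=16 v=1: → [16,19); WM=11
i=7 t=17 v=2: → [16,20); WM=16
i=8 t=10 v=7: DROP (t<16-1); WM=16

[2,8)=16 [10,15)=18 [16,20)=3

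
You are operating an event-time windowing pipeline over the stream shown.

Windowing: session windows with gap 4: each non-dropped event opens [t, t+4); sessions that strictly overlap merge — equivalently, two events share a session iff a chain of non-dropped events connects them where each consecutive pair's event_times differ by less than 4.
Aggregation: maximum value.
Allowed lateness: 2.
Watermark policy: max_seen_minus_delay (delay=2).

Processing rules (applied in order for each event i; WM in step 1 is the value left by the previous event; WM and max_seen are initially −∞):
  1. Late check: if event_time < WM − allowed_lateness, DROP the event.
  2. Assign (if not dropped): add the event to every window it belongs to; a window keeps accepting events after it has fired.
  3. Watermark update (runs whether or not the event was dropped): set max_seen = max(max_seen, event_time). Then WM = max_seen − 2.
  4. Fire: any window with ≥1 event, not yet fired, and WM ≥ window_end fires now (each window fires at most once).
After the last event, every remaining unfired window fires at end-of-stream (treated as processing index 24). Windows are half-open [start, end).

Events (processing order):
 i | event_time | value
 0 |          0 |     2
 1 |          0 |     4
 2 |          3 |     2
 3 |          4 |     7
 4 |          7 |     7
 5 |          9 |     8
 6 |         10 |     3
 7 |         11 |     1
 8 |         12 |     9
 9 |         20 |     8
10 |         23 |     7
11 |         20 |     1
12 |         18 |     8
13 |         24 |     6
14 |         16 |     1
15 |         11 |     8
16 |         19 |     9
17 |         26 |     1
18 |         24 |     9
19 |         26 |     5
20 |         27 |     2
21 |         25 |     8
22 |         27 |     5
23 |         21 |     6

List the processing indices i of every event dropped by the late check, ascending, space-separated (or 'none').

12 14 15 16 23

i=0 t=0 v=2: → [0,4); WM=-2
i=1 t=0 v=4: → [0,4); WM=-2
i=2 t=3 v=2: → [0,7); WM=1
i=3 t=4 v=7: → [0,8); WM=2
i=4 t=7 v=7: → [0,11); WM=5
i=5 t=9 v=8: → [0,13); WM=7
i=6 t=10 v=3: → [0,14); WM=8
i=7 t=11 v=1: → [0,15); WM=9
i=8 t=12 v=9: → [0,16); WM=10
i=9 t=20 v=8: → [20,24); WM=18
i=10 t=23 v=7: → [20,27); WM=21
i=11 t=20 v=1: → [20,27); WM=21
i=12 t=18 v=8: DROP (t<21-2); WM=21
i=13 t=24 v=6: → [20,28); WM=22
i=14 t=16 v=1: DROP (t<22-2); WM=22
i=15 t=11 v=8: DROP (t<22-2); WM=22
i=16 t=19 v=9: DROP (t<22-2); WM=22
i=17 t=26 v=1: → [20,30); WM=24
i=18 t=24 v=9: → [20,30); WM=24
i=19 t=26 v=5: → [20,30); WM=24
i=20 t=27 v=2: → [20,31); WM=25
i=21 t=25 v=8: → [20,31); WM=25
i=22 t=27 v=5: → [20,31); WM=25
i=23 t=21 v=6: DROP (t<25-2); WM=25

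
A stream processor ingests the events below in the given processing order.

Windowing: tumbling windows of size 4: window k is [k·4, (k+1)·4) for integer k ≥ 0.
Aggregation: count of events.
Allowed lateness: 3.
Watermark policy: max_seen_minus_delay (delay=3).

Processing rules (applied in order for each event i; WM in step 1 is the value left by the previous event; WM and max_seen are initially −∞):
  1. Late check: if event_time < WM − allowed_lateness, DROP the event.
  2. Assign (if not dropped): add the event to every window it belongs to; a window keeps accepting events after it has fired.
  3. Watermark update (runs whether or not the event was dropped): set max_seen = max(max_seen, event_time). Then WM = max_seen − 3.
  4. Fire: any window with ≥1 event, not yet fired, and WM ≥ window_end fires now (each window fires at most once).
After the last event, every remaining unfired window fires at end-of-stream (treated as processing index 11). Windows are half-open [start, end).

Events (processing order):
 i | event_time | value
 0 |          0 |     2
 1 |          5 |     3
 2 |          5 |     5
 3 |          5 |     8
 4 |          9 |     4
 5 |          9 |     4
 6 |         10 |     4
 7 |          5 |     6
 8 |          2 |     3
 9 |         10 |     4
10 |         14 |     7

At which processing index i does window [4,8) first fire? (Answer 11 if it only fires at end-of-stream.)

i=0 t=0 v=2: → [0,4); WM=-3
i=1 t=5 v=3: → [4,8); WM=2
i=2 t=5 v=5: → [4,8); WM=2
i=3 t=5 v=8: → [4,8); WM=2
i=4 t=9 v=4: → [8,12); WM=6; [0,4) fires=1
i=5 t=9 v=4: → [8,12); WM=6
i=6 t=10 v=4: → [8,12); WM=7
i=7 t=5 v=6: → [4,8); WM=7
i=8 t=2 v=3: DROP (t<7-3); WM=7
i=9 t=10 v=4: → [8,12); WM=7
i=10 t=14 v=7: → [12,16); WM=11; [4,8) fires=4

10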